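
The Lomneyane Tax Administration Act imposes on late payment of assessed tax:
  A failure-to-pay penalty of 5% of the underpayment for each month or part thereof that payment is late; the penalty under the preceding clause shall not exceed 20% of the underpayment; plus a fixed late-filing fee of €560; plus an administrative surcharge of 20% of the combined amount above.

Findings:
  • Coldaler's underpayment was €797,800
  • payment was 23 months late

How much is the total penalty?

Accrued rate: 5% × 23 = 115%, capped at 20% → 20%
Failure-to-pay penalty: 20% of €797,800 = €159,560
Penalty before surcharge: €159,560 + €560 = €160,120
Administrative surcharge: 20% of €160,120 = €32,024
Total penalty: €160,120 + €32,024 = €192,144

€192,144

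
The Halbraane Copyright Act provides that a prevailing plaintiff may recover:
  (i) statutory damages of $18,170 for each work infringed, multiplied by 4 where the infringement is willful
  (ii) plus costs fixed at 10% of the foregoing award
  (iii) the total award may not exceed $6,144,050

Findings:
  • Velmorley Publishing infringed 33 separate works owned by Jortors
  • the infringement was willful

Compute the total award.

Statutory damages: 33 × $18,170 = $599,610
Multiplied by 4: 4 × $599,610 = $2,398,440
Costs: 10% of $2,398,440 = $239,844
Award plus costs: $2,398,440 + $239,844 = $2,638,284
Cap at $6,144,050: $2,638,284 is within the cap, no reduction.

$2,638,284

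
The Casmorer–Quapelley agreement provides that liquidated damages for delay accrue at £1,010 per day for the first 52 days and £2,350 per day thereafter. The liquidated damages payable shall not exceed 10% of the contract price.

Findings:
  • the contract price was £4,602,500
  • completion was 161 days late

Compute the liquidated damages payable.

£308,670

First 52 days: 52 × £1,010 = £52,520
Remaining days: (161 − 52) × £2,350 = £256,150
Accrued per-day damages: £52,520 + £256,150 = £308,670
Cap: 10% of £4,602,500 = £460,250
Cap at £460,250: £308,670 is within the cap, no reduction.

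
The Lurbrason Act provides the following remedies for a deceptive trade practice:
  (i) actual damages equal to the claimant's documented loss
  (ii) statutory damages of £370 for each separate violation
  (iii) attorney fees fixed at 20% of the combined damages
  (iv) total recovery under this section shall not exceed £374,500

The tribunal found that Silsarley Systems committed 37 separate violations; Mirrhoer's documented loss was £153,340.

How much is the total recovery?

£200,436

Statutory damages: 37 × £370 = £13,690
Combined damages: £153,340 + £13,690 = £167,030
Attorney fees: 20% of £167,030 = £33,406
Total before cap: £167,030 + £33,406 = £200,436
Cap at £374,500: £200,436 is within the cap, no reduction.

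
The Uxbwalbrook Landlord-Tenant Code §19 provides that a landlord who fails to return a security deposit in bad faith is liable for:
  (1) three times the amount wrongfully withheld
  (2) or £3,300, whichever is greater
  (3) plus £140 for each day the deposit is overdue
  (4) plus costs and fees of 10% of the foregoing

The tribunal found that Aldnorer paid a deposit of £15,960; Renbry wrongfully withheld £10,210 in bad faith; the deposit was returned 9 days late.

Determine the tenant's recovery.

Recovery: £35,079

Trebled: 3 × £10,210 = £30,630
Minimum £3,300: £30,630 meets the minimum, no increase.
Late-return penalty: 9 × £140 = £1,260
Damages plus late penalty: £30,630 + £1,260 = £31,890
Costs and fees: 10% of £31,890 = £3,189
Total recovery: £31,890 + £3,189 = £35,079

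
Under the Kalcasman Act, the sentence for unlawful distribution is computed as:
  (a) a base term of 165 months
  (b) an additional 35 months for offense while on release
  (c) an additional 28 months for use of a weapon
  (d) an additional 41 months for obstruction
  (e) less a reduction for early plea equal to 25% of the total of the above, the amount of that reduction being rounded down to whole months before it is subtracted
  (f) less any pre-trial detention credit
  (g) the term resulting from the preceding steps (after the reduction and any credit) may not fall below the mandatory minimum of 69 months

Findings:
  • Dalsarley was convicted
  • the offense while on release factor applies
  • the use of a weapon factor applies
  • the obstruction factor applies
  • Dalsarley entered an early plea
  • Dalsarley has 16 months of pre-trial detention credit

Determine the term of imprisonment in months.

186 months

Offense while on release enhancement: +35 months
Use of a weapon enhancement: +28 months
Obstruction enhancement: +41 months
Adjusted term: 165 months + 35 months + 28 months + 41 months = 269 months
Early plea reduction: 25% of 269 months = 67 months (rounded down)
After reduction: 269 − 67 = 202 months
Less pre-trial detention credit: 202 months − 16 months = 186 months
Minimum 69 months: 186 months meets the minimum, no increase.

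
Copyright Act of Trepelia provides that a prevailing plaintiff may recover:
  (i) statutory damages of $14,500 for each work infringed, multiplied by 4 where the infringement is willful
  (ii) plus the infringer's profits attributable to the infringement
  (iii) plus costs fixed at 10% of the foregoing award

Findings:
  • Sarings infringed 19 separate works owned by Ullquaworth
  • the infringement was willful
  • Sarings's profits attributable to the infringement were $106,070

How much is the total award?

Statutory damages: 19 × $14,500 = $275,500
Multiplied by 4: 4 × $275,500 = $1,102,000
Combined award: $1,102,000 + $106,070 = $1,208,070
Costs: 10% of $1,208,070 = $120,807
Award plus costs: $1,208,070 + $120,807 = $1,328,877

$1,328,877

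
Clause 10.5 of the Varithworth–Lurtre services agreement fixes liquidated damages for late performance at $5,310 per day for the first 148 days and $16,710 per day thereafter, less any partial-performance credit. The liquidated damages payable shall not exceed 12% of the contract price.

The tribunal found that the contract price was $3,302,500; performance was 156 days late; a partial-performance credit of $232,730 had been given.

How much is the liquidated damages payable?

First 148 days: 148 × $5,310 = $785,880
Remaining days: (156 − 148) × $16,710 = $133,680
Accrued per-day damages: $785,880 + $133,680 = $919,560
Less partial-performance credit: $919,560 − $232,730 = $686,830
Cap: 12% of $3,302,500 = $396,300
Cap at $396,300: $686,830 exceeds the cap → $396,300

$396,300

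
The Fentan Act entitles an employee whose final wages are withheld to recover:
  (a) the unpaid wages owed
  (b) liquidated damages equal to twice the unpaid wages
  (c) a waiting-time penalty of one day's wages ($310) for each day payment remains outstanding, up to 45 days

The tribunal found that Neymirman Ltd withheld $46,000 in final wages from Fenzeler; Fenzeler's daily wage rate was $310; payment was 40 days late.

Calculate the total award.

$150,400

Doubled: 2 × $46,000 = $92,000
Penalty days: min(40, 45) = 40
Waiting-time penalty: 40 × $310 = $12,400
Total award: $46,000 + $92,000 + $12,400 = $150,400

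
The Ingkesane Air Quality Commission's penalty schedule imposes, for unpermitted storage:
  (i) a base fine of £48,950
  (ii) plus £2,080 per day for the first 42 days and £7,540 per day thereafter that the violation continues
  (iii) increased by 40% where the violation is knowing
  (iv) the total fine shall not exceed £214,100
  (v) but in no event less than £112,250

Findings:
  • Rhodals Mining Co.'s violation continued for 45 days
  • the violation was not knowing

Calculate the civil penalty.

£158,930

First 42 days: 42 × £2,080 = £87,360
Remaining days: (45 − 42) × £7,540 = £22,620
Per-day component: £87,360 + £22,620 = £109,980
Base plus per-day: £48,950 + £109,980 = £158,930
The violation was not knowing: no 40% increase.
Cap at £214,100: £158,930 is within the cap, no reduction.
Minimum £112,250: £158,930 meets the minimum, no increase.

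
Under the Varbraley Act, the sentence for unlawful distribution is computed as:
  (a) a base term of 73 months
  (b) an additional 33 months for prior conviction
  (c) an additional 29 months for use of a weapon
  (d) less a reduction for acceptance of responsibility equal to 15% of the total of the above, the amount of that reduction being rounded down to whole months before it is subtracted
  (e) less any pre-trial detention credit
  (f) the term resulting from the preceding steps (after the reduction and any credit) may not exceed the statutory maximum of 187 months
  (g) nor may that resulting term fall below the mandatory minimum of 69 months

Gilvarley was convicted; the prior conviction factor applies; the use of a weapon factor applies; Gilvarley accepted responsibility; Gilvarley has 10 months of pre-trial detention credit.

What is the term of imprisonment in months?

105 months

Prior conviction enhancement: +33 months
Use of a weapon enhancement: +29 months
Adjusted term: 73 months + 33 months + 29 months = 135 months
Acceptance of responsibility reduction: 15% of 135 months = 20 months (rounded down)
After reduction: 135 − 20 = 115 months
Less pre-trial detention credit: 115 months − 10 months = 105 months
Cap at 187 months: 105 months is within the cap, no reduction.
Minimum 69 months: 105 months meets the minimum, no increase.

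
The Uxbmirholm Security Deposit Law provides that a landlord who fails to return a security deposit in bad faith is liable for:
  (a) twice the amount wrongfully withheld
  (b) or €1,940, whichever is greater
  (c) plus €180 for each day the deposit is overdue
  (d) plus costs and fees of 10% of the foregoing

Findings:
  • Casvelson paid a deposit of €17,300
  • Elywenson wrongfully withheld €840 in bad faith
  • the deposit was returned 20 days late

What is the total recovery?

Doubled: 2 × €840 = €1,680
Minimum €1,940: €1,680 is below the minimum → €1,940
Late-return penalty: 20 × €180 = €3,600
Damages plus late penalty: €1,940 + €3,600 = €5,540
Costs and fees: 10% of €5,540 = €554
Total recovery: €5,540 + €554 = €6,094

€6,094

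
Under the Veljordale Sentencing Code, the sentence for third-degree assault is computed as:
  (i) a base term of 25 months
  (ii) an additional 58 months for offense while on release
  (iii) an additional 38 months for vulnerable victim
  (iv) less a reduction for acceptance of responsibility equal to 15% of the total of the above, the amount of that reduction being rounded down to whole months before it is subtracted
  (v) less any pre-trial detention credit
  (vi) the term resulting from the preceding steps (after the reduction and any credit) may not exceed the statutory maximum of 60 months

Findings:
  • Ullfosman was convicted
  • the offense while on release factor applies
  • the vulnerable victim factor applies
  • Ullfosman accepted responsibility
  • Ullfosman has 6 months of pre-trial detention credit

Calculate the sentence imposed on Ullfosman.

Offense while on release enhancement: +58 months
Vulnerable victim enhancement: +38 months
Adjusted term: 25 months + 58 months + 38 months = 121 months
Acceptance of responsibility reduction: 15% of 121 months = 18 months (rounded down)
After reduction: 121 − 18 = 103 months
Less pre-trial detention credit: 103 months − 6 months = 97 months
Cap at 60 months: 97 months exceeds the cap → 60 months

60 months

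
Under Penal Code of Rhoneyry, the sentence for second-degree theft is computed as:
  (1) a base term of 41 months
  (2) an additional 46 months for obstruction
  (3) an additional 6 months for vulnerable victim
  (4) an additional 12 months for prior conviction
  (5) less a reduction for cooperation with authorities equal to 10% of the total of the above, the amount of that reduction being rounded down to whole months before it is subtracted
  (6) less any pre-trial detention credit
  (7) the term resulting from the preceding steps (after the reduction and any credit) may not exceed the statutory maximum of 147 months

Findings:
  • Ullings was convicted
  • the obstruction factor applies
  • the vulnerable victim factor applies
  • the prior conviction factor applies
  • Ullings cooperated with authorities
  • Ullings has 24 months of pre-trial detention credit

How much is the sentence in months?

71 months

Obstruction enhancement: +46 months
Vulnerable victim enhancement: +6 months
Prior conviction enhancement: +12 months
Adjusted term: 41 months + 46 months + 6 months + 12 months = 105 months
Cooperation with authorities reduction: 10% of 105 months = 10 months (rounded down)
After reduction: 105 − 10 = 95 months
Less pre-trial detention credit: 95 months − 24 months = 71 months
Cap at 147 months: 71 months is within the cap, no reduction.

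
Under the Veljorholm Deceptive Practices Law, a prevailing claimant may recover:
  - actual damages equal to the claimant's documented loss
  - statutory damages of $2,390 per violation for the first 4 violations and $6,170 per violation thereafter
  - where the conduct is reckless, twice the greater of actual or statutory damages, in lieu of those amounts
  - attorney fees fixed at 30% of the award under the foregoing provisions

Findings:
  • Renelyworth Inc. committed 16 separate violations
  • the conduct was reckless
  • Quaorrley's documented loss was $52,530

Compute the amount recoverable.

$217,360

First 4 violations: 4 × $2,390 = $9,560
Remaining violations: (16 − 4) × $6,170 = $74,040
Statutory damages: $9,560 + $74,040 = $83,600
Greater of actual damages ($52,530) or statutory damages ($83,600): $83,600
Doubled: 2 × $83,600 = $167,200
Attorney fees: 30% of $167,200 = $50,160
Total recovery: $167,200 + $50,160 = $217,360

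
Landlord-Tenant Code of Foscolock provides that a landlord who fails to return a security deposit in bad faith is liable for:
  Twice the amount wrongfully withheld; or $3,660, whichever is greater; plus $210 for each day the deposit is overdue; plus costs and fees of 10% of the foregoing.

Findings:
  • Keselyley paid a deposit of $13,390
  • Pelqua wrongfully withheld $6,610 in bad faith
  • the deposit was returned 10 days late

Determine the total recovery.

Doubled: 2 × $6,610 = $13,220
Minimum $3,660: $13,220 meets the minimum, no increase.
Late-return penalty: 10 × $210 = $2,100
Damages plus late penalty: $13,220 + $2,100 = $15,320
Costs and fees: 10% of $15,320 = $1,532
Total recovery: $15,320 + $1,532 = $16,852

$16,852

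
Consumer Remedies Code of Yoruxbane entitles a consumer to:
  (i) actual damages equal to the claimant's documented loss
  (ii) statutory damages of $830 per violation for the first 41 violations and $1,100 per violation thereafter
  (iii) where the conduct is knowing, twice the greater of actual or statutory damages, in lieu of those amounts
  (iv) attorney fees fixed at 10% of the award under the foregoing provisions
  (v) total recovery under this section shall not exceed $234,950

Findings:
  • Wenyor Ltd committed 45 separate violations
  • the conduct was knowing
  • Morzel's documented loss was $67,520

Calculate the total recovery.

First 41 violations: 41 × $830 = $34,030
Remaining violations: (45 − 41) × $1,100 = $4,400
Statutory damages: $34,030 + $4,400 = $38,430
Greater of actual damages ($67,520) or statutory damages ($38,430): $67,520
Doubled: 2 × $67,520 = $135,040
Attorney fees: 10% of $135,040 = $13,504
Total before cap: $135,040 + $13,504 = $148,544
Cap at $234,950: $148,544 is within the cap, no reduction.

$148,544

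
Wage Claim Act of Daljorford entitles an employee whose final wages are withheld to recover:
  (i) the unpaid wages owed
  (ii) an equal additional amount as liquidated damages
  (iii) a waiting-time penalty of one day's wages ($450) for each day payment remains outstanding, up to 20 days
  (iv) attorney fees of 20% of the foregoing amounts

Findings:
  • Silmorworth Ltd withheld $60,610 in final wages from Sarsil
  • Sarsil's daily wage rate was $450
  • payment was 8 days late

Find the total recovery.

Total award: $149,784

Liquidated damages (equal amount): $60,610
Penalty days: min(8, 20) = 8
Waiting-time penalty: 8 × $450 = $3,600
Subtotal: $60,610 + $60,610 + $3,600 = $124,820
Attorney fees: 20% of $124,820 = $24,964
Total award: $124,820 + $24,964 = $149,784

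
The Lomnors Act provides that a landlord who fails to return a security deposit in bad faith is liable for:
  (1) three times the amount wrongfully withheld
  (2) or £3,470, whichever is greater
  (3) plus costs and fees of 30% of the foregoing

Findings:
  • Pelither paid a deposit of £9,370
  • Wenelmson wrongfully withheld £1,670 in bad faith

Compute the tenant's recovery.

£6,513

Trebled: 3 × £1,670 = £5,010
Minimum £3,470: £5,010 meets the minimum, no increase.
Costs and fees: 30% of £5,010 = £1,503
Total recovery: £5,010 + £1,503 = £6,513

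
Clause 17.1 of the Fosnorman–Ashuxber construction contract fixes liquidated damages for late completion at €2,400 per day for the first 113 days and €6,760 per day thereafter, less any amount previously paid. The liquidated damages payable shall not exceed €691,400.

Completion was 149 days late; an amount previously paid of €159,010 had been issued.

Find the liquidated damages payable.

First 113 days: 113 × €2,400 = €271,200
Remaining days: (149 − 113) × €6,760 = €243,360
Accrued per-day damages: €271,200 + €243,360 = €514,560
Less amount previously paid: €514,560 − €159,010 = €355,550
Cap at €691,400: €355,550 is within the cap, no reduction.

€355,550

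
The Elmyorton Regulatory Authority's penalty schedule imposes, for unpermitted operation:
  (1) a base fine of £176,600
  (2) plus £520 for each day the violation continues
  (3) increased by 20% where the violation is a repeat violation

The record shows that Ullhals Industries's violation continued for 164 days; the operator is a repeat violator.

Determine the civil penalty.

£314,256

Per-day component: 164 × £520 = £85,280
Base plus per-day: £176,600 + £85,280 = £261,880
Enhancement: 20% of £261,880 = £52,376
Enhanced fine: £261,880 + £52,376 = £314,256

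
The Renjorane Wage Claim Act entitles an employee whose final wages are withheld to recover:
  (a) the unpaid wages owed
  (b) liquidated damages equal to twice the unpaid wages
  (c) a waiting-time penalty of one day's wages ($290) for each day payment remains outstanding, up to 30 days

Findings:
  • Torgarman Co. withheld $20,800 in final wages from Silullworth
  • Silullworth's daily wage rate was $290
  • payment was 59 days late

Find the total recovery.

Doubled: 2 × $20,800 = $41,600
Penalty days: min(59, 30) = 30
Waiting-time penalty: 30 × $290 = $8,700
Total award: $20,800 + $41,600 + $8,700 = $71,100

Total award: $71,100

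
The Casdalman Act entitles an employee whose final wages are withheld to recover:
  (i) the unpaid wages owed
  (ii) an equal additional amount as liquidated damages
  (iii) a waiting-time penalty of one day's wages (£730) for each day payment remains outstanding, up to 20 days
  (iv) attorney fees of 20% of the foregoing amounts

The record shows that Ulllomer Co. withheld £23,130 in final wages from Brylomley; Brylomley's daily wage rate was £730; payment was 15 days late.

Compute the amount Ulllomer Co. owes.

£68,652

Liquidated damages (equal amount): £23,130
Penalty days: min(15, 20) = 15
Waiting-time penalty: 15 × £730 = £10,950
Subtotal: £23,130 + £23,130 + £10,950 = £57,210
Attorney fees: 20% of £57,210 = £11,442
Total award: £57,210 + £11,442 = £68,652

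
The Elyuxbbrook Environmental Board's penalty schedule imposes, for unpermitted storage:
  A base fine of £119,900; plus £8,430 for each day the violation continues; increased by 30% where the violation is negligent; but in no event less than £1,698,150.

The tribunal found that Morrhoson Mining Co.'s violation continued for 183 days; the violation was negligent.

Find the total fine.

Per-day component: 183 × £8,430 = £1,542,690
Base plus per-day: £119,900 + £1,542,690 = £1,662,590
Enhancement: 30% of £1,662,590 = £498,777
Enhanced fine: £1,662,590 + £498,777 = £2,161,367
Minimum £1,698,150: £2,161,367 meets the minimum, no increase.

£2,161,367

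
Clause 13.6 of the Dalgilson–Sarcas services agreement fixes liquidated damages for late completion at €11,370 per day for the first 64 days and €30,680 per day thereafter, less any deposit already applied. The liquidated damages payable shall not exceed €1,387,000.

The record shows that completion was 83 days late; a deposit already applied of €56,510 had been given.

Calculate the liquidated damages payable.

€1,254,090

First 64 days: 64 × €11,370 = €727,680
Remaining days: (83 − 64) × €30,680 = €582,920
Accrued per-day damages: €727,680 + €582,920 = €1,310,600
Less deposit already applied: €1,310,600 − €56,510 = €1,254,090
Cap at €1,387,000: €1,254,090 is within the cap, no reduction.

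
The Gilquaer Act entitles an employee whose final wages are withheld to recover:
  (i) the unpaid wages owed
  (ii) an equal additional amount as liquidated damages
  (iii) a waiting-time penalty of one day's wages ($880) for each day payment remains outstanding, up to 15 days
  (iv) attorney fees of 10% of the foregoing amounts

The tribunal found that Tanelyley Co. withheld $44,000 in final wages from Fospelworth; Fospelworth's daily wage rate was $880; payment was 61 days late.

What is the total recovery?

Liquidated damages (equal amount): $44,000
Penalty days: min(61, 15) = 15
Waiting-time penalty: 15 × $880 = $13,200
Subtotal: $44,000 + $44,000 + $13,200 = $101,200
Attorney fees: 10% of $101,200 = $10,120
Total award: $101,200 + $10,120 = $111,320

$111,320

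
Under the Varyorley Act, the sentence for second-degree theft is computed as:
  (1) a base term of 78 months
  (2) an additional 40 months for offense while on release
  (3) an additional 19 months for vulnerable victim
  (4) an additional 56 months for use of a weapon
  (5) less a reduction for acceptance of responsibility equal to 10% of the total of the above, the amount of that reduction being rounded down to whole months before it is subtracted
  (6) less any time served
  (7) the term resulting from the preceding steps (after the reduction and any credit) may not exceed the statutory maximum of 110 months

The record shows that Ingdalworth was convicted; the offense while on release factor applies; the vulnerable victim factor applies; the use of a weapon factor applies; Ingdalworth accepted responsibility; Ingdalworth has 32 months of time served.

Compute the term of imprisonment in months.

110 months

Offense while on release enhancement: +40 months
Vulnerable victim enhancement: +19 months
Use of a weapon enhancement: +56 months
Adjusted term: 78 months + 40 months + 19 months + 56 months = 193 months
Acceptance of responsibility reduction: 10% of 193 months = 19 months (rounded down)
After reduction: 193 − 19 = 174 months
Less time served: 174 months − 32 months = 142 months
Cap at 110 months: 142 months exceeds the cap → 110 months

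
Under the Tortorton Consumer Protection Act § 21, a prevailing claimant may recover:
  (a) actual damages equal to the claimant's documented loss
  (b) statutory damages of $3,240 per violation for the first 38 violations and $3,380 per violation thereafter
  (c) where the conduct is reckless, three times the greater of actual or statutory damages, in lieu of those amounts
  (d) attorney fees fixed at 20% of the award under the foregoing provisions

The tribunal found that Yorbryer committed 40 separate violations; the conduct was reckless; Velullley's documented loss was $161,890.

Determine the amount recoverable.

$582,804

First 38 violations: 38 × $3,240 = $123,120
Remaining violations: (40 − 38) × $3,380 = $6,760
Statutory damages: $123,120 + $6,760 = $129,880
Greater of actual damages ($161,890) or statutory damages ($129,880): $161,890
Trebled: 3 × $161,890 = $485,670
Attorney fees: 20% of $485,670 = $97,134
Total recovery: $485,670 + $97,134 = $582,804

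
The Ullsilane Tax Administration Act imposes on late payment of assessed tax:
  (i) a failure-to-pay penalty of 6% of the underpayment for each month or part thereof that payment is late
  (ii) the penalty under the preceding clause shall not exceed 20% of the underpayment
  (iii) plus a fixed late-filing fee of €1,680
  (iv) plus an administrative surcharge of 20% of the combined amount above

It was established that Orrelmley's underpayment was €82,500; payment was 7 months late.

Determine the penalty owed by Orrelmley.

Accrued rate: 6% × 7 = 42%, capped at 20% → 20%
Failure-to-pay penalty: 20% of €82,500 = €16,500
Penalty before surcharge: €16,500 + €1,680 = €18,180
Administrative surcharge: 20% of €18,180 = €3,636
Total penalty: €18,180 + €3,636 = €21,816

Penalty: €21,816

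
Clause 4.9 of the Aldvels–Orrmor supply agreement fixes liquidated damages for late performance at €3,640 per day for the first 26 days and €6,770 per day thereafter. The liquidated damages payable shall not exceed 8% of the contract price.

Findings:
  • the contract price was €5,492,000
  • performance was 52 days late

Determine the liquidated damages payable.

First 26 days: 26 × €3,640 = €94,640
Remaining days: (52 − 26) × €6,770 = €176,020
Accrued per-day damages: €94,640 + €176,020 = €270,660
Cap: 8% of €5,492,000 = €439,360
Cap at €439,360: €270,660 is within the cap, no reduction.

€270,660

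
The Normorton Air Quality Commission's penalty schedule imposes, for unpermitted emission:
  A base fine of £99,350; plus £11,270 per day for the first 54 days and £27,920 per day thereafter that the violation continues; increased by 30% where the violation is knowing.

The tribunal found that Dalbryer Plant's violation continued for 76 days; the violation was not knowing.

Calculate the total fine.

£1,322,170

First 54 days: 54 × £11,270 = £608,580
Remaining days: (76 − 54) × £27,920 = £614,240
Per-day component: £608,580 + £614,240 = £1,222,820
Base plus per-day: £99,350 + £1,222,820 = £1,322,170
The violation was not knowing: no 30% increase.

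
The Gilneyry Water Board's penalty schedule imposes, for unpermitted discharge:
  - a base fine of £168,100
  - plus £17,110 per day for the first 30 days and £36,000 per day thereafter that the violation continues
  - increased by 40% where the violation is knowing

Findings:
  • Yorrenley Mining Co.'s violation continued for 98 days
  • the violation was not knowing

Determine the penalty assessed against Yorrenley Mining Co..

£3,129,400

First 30 days: 30 × £17,110 = £513,300
Remaining days: (98 − 30) × £36,000 = £2,448,000
Per-day component: £513,300 + £2,448,000 = £2,961,300
Base plus per-day: £168,100 + £2,961,300 = £3,129,400
The violation was not knowing: no 40% increase.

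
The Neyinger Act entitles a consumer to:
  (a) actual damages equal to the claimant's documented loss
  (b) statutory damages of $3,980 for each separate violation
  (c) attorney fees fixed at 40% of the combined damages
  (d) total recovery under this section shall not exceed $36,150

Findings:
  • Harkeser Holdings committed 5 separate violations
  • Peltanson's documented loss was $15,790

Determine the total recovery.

Statutory damages: 5 × $3,980 = $19,900
Combined damages: $15,790 + $19,900 = $35,690
Attorney fees: 40% of $35,690 = $14,276
Total before cap: $35,690 + $14,276 = $49,966
Cap at $36,150: $49,966 exceeds the cap → $36,150

$36,150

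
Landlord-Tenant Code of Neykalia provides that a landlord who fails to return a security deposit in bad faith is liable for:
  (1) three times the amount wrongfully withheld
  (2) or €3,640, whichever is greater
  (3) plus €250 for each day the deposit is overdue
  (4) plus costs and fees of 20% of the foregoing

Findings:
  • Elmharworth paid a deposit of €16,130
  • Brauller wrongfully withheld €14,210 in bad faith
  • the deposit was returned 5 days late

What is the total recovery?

Trebled: 3 × €14,210 = €42,630
Minimum €3,640: €42,630 meets the minimum, no increase.
Late-return penalty: 5 × €250 = €1,250
Damages plus late penalty: €42,630 + €1,250 = €43,880
Costs and fees: 20% of €43,880 = €8,776
Total recovery: €43,880 + €8,776 = €52,656

€52,656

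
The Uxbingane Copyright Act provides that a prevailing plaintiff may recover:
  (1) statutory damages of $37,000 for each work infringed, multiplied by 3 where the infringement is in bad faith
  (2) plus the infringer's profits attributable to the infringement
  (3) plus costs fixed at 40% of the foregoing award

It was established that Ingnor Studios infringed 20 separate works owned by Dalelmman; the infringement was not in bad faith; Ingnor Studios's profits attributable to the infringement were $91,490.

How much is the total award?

Statutory damages: 20 × $37,000 = $740,000
Infringement not in bad faith: no ×3 enhancement.
Combined award: $740,000 + $91,490 = $831,490
Costs: 40% of $831,490 = $332,596
Award plus costs: $831,490 + $332,596 = $1,164,086

$1,164,086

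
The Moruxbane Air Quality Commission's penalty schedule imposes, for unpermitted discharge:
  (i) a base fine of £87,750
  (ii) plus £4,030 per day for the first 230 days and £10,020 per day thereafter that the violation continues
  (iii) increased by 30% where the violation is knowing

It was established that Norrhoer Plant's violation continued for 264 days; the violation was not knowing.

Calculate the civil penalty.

£1,355,330

First 230 days: 230 × £4,030 = £926,900
Remaining days: (264 − 230) × £10,020 = £340,680
Per-day component: £926,900 + £340,680 = £1,267,580
Base plus per-day: £87,750 + £1,267,580 = £1,355,330
The violation was not knowing: no 30% increase.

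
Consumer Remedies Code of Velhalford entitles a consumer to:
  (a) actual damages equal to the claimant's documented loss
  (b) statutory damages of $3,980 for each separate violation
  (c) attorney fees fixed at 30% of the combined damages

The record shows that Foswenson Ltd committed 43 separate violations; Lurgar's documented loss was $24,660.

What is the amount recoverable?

Statutory damages: 43 × $3,980 = $171,140
Combined damages: $24,660 + $171,140 = $195,800
Attorney fees: 30% of $195,800 = $58,740
Total recovery: $195,800 + $58,740 = $254,540

$254,540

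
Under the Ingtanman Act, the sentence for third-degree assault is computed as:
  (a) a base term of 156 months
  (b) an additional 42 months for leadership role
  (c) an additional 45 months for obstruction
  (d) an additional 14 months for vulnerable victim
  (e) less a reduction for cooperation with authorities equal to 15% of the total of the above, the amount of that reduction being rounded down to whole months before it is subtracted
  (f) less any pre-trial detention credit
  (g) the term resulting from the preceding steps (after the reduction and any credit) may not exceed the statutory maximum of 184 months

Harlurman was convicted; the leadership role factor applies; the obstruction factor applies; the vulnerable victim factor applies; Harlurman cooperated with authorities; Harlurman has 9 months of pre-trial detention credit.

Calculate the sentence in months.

Leadership role enhancement: +42 months
Obstruction enhancement: +45 months
Vulnerable victim enhancement: +14 months
Adjusted term: 156 months + 42 months + 45 months + 14 months = 257 months
Cooperation with authorities reduction: 15% of 257 months = 38 months (rounded down)
After reduction: 257 − 38 = 219 months
Less pre-trial detention credit: 219 months − 9 months = 210 months
Cap at 184 months: 210 months exceeds the cap → 184 months

184 months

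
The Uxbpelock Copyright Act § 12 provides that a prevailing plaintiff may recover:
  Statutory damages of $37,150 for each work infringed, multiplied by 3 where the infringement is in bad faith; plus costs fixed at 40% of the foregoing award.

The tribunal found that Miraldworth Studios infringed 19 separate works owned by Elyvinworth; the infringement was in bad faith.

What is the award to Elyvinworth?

Award: $2,964,570

Statutory damages: 19 × $37,150 = $705,850
Trebled: 3 × $705,850 = $2,117,550
Costs: 40% of $2,117,550 = $847,020
Award plus costs: $2,117,550 + $847,020 = $2,964,570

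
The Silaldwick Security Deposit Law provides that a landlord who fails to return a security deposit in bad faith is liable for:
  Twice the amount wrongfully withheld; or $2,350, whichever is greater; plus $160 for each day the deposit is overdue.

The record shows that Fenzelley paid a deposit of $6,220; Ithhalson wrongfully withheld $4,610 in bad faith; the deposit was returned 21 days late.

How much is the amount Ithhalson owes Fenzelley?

Doubled: 2 × $4,610 = $9,220
Minimum $2,350: $9,220 meets the minimum, no increase.
Late-return penalty: 21 × $160 = $3,360
Damages plus late penalty: $9,220 + $3,360 = $12,580

Recovery: $12,580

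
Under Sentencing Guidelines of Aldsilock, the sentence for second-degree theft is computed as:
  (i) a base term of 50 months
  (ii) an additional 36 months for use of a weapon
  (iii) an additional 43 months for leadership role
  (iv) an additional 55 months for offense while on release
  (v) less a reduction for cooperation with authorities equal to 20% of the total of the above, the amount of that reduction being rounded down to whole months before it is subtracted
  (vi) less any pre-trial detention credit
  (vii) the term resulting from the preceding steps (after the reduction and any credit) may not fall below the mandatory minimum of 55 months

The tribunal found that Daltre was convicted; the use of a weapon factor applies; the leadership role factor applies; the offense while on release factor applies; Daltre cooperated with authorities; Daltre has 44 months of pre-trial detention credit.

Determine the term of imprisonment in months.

Use of a weapon enhancement: +36 months
Leadership role enhancement: +43 months
Offense while on release enhancement: +55 months
Adjusted term: 50 months + 36 months + 43 months + 55 months = 184 months
Cooperation with authorities reduction: 20% of 184 months = 36 months (rounded down)
After reduction: 184 − 36 = 148 months
Less pre-trial detention credit: 148 months − 44 months = 104 months
Minimum 55 months: 104 months meets the minimum, no increase.

104 months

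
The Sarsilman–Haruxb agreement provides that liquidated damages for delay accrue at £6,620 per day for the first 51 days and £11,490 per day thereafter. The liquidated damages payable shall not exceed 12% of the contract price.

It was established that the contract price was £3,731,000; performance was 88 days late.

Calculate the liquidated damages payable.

£447,720

First 51 days: 51 × £6,620 = £337,620
Remaining days: (88 − 51) × £11,490 = £425,130
Accrued per-day damages: £337,620 + £425,130 = £762,750
Cap: 12% of £3,731,000 = £447,720
Cap at £447,720: £762,750 exceeds the cap → £447,720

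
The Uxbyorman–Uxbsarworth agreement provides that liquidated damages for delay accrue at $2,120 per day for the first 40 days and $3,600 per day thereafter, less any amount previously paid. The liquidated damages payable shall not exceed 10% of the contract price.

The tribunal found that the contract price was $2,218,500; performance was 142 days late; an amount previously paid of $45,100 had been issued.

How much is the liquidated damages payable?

First 40 days: 40 × $2,120 = $84,800
Remaining days: (142 − 40) × $3,600 = $367,200
Accrued per-day damages: $84,800 + $367,200 = $452,000
Less amount previously paid: $452,000 − $45,100 = $406,900
Cap: 10% of $2,218,500 = $221,850
Cap at $221,850: $406,900 exceeds the cap → $221,850

$221,850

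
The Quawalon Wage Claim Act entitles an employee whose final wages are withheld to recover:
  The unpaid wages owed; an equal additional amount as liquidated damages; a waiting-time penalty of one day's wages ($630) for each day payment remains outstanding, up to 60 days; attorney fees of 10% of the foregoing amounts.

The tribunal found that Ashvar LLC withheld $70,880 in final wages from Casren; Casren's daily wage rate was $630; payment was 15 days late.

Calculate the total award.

Liquidated damages (equal amount): $70,880
Penalty days: min(15, 60) = 15
Waiting-time penalty: 15 × $630 = $9,450
Subtotal: $70,880 + $70,880 + $9,450 = $151,210
Attorney fees: 10% of $151,210 = $15,121
Total award: $151,210 + $15,121 = $166,331

Total award: $166,331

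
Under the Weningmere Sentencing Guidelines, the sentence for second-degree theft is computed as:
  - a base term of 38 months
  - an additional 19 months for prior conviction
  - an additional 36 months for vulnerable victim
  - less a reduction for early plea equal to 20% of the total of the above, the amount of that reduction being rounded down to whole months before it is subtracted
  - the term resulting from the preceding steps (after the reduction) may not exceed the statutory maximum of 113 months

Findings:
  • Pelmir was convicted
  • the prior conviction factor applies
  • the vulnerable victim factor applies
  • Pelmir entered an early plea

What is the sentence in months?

Prior conviction enhancement: +19 months
Vulnerable victim enhancement: +36 months
Adjusted term: 38 months + 19 months + 36 months = 93 months
Early plea reduction: 20% of 93 months = 18 months (rounded down)
After reduction: 93 − 18 = 75 months
Cap at 113 months: 75 months is within the cap, no reduction.

75 months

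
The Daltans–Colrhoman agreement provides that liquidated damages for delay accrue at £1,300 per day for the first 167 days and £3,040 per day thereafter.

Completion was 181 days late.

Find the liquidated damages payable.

£259,660

First 167 days: 167 × £1,300 = £217,100
Remaining days: (181 − 167) × £3,040 = £42,560
Accrued per-day damages: £217,100 + £42,560 = £259,660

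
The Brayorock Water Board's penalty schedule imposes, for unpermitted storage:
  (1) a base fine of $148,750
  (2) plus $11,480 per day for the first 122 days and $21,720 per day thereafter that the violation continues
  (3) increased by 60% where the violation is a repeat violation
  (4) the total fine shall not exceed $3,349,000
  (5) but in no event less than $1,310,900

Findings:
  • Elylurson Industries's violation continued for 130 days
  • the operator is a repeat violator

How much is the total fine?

$2,756,912

First 122 days: 122 × $11,480 = $1,400,560
Remaining days: (130 − 122) × $21,720 = $173,760
Per-day component: $1,400,560 + $173,760 = $1,574,320
Base plus per-day: $148,750 + $1,574,320 = $1,723,070
Enhancement: 60% of $1,723,070 = $1,033,842
Enhanced fine: $1,723,070 + $1,033,842 = $2,756,912
Cap at $3,349,000: $2,756,912 is within the cap, no reduction.
Minimum $1,310,900: $2,756,912 meets the minimum, no increase.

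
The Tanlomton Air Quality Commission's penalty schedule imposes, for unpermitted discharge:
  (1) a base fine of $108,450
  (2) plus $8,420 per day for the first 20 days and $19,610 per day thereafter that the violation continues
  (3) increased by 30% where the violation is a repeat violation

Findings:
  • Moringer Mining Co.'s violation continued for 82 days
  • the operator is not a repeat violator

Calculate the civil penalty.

$1,492,670

First 20 days: 20 × $8,420 = $168,400
Remaining days: (82 − 20) × $19,610 = $1,215,820
Per-day component: $168,400 + $1,215,820 = $1,384,220
Base plus per-day: $108,450 + $1,384,220 = $1,492,670
The operator is not a repeat violator: no 30% increase.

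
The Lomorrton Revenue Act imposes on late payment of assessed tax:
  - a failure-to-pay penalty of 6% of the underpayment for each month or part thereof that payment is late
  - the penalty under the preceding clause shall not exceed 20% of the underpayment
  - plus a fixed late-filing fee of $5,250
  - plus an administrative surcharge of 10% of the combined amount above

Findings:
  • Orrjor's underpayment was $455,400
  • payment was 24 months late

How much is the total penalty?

Accrued rate: 6% × 24 = 144%, capped at 20% → 20%
Failure-to-pay penalty: 20% of $455,400 = $91,080
Penalty before surcharge: $91,080 + $5,250 = $96,330
Administrative surcharge: 10% of $96,330 = $9,633
Total penalty: $96,330 + $9,633 = $105,963

$105,963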